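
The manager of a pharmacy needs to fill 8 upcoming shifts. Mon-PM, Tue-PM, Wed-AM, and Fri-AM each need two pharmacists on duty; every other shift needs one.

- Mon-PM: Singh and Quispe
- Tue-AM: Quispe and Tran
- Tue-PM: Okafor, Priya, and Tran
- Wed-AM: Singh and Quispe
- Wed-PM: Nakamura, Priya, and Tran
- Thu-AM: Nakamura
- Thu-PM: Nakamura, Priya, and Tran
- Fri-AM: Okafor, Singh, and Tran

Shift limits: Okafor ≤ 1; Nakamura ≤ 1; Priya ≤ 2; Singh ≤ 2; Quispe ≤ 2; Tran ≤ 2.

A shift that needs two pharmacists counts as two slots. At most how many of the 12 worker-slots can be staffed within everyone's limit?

Total capacity across all pharmacists is 1+1+2+2+2+2 = 10, and 12 slots are needed, so at most 10 can be filled.
An assignment achieving 10: Mon-PM→Singh+Quispe, Tue-AM→Quispe, Tue-PM→Okafor+Priya, Wed-AM→Singh, Wed-PM→Priya, Thu-AM→Nakamura, Thu-PM→Tran, Fri-AM→Tran.
Loads: Okafor 1/1, Nakamura 1/1, Priya 2/2, Singh 2/2, Quispe 2/2, Tran 2/2.

10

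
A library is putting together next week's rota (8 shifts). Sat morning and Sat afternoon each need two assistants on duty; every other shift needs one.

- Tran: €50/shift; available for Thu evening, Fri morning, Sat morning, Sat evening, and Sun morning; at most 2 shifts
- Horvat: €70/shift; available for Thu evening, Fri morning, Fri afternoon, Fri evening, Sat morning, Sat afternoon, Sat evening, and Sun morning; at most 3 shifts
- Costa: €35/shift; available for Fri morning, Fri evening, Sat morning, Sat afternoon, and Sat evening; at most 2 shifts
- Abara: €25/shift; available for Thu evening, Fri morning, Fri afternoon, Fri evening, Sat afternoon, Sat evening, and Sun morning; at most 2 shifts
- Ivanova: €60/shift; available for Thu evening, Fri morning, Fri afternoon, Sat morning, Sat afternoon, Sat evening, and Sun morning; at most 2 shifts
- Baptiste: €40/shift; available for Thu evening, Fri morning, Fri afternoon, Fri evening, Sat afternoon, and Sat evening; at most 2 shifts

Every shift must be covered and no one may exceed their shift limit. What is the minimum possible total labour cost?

Picking the cheapest available assistant for each shift independently would cost €295, but that ignores the shift limits.
An optimal schedule: Thu evening→Baptiste, Fri morning→Costa, Fri afternoon→Abara, Fri evening→Abara, Sat morning→Costa+Tran, Sat afternoon→Baptiste+Ivanova, Sat evening→Ivanova, Sun morning→Tran.
Total: 40 + 35 + 25 + 25 + 35 + 50 + 40 + 60 + 60 + 50 = €420.

€420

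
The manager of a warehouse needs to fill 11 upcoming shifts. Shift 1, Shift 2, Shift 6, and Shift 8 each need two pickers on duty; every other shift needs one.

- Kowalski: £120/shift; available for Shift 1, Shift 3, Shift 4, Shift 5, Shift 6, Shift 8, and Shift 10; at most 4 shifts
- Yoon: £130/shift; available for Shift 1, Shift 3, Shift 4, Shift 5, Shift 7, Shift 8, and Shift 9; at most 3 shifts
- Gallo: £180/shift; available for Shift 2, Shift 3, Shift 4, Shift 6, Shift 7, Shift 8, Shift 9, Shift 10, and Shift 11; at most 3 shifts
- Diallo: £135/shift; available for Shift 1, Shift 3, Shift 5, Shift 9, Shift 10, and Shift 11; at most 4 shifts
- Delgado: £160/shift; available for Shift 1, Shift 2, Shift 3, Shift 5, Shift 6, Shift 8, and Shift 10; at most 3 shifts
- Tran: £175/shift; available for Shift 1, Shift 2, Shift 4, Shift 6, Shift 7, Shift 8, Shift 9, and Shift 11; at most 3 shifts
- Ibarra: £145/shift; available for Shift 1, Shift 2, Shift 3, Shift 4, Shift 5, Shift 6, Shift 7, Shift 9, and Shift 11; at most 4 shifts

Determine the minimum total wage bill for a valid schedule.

£2005

Picking the cheapest available picker for each shift independently would cost £1945, but that ignores the shift limits.
An optimal schedule: Shift 1→Diallo+Ibarra, Shift 2→Ibarra+Delgado, Shift 3→Diallo, Shift 4→Kowalski, Shift 5→Yoon, Shift 6→Kowalski+Ibarra, Shift 7→Yoon, Shift 8→Kowalski+Yoon, Shift 9→Diallo, Shift 10→Kowalski, Shift 11→Diallo.
Total: 135 + 145 + 145 + 160 + 135 + 120 + 130 + 120 + 145 + 130 + 120 + 130 + 135 + 120 + 135 = £2005.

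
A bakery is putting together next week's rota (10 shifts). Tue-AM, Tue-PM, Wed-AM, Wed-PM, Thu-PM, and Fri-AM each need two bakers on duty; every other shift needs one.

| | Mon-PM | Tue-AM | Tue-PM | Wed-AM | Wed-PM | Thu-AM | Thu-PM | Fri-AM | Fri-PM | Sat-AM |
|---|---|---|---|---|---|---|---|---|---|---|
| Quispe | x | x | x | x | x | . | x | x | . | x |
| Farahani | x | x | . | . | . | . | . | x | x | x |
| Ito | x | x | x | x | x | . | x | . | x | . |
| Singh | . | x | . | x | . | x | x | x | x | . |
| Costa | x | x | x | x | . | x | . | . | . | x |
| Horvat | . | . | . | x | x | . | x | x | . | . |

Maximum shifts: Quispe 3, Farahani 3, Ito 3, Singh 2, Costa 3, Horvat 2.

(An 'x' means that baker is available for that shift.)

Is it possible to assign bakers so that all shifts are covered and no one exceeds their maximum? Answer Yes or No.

Yes

One valid schedule: Mon-PM→Costa, Tue-AM→Farahani+Costa, Tue-PM→Quispe+Ito, Wed-AM→Costa+Horvat, Wed-PM→Quispe+Ito, Thu-AM→Singh, Thu-PM→Ito+Singh, Fri-AM→Farahani+Horvat, Fri-PM→Farahani, Sat-AM→Quispe.
Loads: Quispe 3/3, Farahani 3/3, Ito 3/3, Singh 2/2, Costa 3/3, Horvat 2/2 — all within limits.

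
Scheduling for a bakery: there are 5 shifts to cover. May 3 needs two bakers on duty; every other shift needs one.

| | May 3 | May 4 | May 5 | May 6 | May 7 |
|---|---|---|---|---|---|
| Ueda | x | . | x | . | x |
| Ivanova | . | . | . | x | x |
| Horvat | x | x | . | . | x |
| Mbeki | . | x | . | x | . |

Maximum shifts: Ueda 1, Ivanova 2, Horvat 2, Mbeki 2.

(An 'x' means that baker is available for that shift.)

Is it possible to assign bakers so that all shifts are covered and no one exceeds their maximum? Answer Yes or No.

No

Total capacity is 7 and 6 slots are needed, so capacity alone doesn't rule it out.
Shifts {May 3, May 5} need 3 worker-slots in total, but the bakers available for any of those shifts (Ueda and Horvat) can supply at most 2 among them. So no valid schedule exists.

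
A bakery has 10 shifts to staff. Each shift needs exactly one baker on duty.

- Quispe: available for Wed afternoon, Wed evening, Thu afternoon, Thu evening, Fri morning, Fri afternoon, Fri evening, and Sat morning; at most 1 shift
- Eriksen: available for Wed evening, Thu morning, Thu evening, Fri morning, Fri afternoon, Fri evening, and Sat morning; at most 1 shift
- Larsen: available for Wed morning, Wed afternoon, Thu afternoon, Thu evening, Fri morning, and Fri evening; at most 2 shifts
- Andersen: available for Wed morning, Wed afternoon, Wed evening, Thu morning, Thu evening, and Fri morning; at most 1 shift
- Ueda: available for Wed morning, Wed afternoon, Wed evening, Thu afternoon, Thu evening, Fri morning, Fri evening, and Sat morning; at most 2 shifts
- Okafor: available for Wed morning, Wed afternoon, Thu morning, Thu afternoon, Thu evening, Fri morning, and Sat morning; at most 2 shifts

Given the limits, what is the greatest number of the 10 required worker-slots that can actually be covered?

Total capacity across all bakers is 1+1+2+1+2+2 = 9, and 10 slots are needed, so at most 9 can be filled.
An assignment achieving 9: Wed morning→Larsen, Wed afternoon→Okafor, Wed evening→Andersen, Thu morning→Eriksen, Thu afternoon→Larsen, Thu evening→Okafor, Fri afternoon→Quispe, Fri evening→Ueda, Sat morning→Ueda.
Loads: Quispe 1/1, Eriksen 1/1, Larsen 2/2, Andersen 1/1, Ueda 2/2, Okafor 2/2.

9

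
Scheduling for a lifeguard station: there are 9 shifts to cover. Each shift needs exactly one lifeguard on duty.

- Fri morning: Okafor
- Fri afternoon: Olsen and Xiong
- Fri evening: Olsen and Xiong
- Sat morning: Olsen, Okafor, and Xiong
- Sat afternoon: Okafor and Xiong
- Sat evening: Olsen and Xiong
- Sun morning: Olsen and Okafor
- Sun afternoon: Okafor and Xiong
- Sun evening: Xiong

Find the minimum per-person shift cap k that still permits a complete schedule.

With 3 lifeguards and 9 worker-slots to fill, someone must work at least ⌈9/3⌉ = 3 shifts, so k ≥ 3.
k = 3 works: Fri morning→Okafor, Fri afternoon→Olsen, Fri evening→Olsen, Sat morning→Xiong, Sat afternoon→Okafor, Sat evening→Olsen, Sun morning→Okafor, Sun afternoon→Xiong, Sun evening→Xiong.
Loads: Olsen 3, Okafor 3, Xiong 3 — all ≤ 3.

3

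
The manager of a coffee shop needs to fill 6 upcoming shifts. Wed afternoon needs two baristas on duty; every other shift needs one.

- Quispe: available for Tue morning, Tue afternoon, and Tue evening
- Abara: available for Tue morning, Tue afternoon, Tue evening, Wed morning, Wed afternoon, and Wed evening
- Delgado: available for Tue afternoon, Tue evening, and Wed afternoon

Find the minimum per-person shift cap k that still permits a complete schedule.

With 3 baristas and 7 worker-slots to fill, someone must work at least ⌈7/3⌉ = 3 shifts, so k ≥ 3.
k = 3 works: Tue morning→Quispe, Tue afternoon→Quispe, Tue evening→Quispe, Wed morning→Abara, Wed afternoon→Abara+Delgado, Wed evening→Abara.
Loads: Quispe 3, Abara 3, Delgado 1 — all ≤ 3.

3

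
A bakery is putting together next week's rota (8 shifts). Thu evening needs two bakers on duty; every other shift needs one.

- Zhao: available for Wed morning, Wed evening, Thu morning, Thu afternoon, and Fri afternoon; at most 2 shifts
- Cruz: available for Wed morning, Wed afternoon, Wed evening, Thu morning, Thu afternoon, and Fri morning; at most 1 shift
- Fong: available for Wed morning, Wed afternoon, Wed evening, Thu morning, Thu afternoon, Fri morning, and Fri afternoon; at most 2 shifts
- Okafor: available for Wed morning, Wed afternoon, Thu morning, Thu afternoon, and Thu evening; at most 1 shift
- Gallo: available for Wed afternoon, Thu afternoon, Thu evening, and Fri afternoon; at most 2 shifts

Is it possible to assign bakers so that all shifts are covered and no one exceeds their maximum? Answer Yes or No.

No

Total capacity is 2+1+2+1+2 = 8 but 9 worker-slots are needed — infeasible.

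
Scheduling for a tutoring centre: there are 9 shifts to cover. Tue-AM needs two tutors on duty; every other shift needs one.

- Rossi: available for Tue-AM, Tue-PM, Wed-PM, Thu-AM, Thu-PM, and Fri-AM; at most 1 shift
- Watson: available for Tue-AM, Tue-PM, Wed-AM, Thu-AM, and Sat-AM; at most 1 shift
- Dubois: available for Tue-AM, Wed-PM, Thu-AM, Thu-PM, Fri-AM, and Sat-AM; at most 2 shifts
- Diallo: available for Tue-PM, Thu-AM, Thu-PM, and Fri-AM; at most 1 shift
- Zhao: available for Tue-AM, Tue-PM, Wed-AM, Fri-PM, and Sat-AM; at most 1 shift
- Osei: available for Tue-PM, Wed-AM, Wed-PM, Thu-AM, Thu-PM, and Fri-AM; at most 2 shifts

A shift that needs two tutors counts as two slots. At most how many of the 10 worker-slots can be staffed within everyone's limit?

8

Total capacity across all tutors is 1+1+2+1+1+2 = 8, and 10 slots are needed, so at most 8 can be filled.
An assignment achieving 8: Tue-AM→Dubois, Tue-PM→Osei, Wed-AM→Watson, Wed-PM→Rossi, Thu-PM→Diallo, Fri-AM→Osei, Fri-PM→Zhao, Sat-AM→Dubois.
Loads: Rossi 1/1, Watson 1/1, Dubois 2/2, Diallo 1/1, Zhao 1/1, Osei 2/2.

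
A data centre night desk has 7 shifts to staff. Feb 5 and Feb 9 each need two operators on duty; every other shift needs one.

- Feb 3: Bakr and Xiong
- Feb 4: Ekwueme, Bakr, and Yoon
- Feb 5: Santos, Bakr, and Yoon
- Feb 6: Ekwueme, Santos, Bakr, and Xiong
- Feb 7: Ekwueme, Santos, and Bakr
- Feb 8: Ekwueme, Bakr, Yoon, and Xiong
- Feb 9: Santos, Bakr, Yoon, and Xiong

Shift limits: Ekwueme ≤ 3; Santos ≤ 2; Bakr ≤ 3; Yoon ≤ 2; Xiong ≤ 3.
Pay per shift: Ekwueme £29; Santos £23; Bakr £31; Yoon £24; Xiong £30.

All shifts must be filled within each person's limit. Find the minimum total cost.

Picking the cheapest available operator for each shift independently would cost £218, but that ignores the shift limits.
An optimal schedule: Feb 3→Xiong, Feb 4→Yoon, Feb 5→Santos+Yoon, Feb 6→Ekwueme, Feb 7→Ekwueme, Feb 8→Ekwueme, Feb 9→Santos+Xiong.
Total: 30 + 24 + 23 + 24 + 29 + 29 + 29 + 23 + 30 = £241.

£241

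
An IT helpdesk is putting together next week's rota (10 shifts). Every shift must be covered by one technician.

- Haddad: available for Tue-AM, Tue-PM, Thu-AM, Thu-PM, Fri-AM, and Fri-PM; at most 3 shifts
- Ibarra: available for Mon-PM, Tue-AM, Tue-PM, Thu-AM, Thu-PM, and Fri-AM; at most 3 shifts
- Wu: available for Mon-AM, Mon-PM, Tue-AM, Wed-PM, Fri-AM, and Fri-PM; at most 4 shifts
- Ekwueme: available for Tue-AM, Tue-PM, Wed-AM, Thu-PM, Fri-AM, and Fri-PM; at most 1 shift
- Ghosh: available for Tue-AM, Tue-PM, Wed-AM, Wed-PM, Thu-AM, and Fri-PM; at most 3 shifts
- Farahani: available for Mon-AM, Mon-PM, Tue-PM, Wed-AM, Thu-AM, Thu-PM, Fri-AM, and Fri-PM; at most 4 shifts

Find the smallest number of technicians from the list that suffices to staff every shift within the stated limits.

3

10 slots to fill and no one can take more than 4, so at least ⌈10/4⌉ = 3 technicians are needed.
Haddad, Wu, and Ghosh alone can cover everything: Mon-AM→Wu, Mon-PM→Wu, Tue-AM→Ghosh, Tue-PM→Haddad, Wed-AM→Ghosh, Wed-PM→Wu, Thu-AM→Haddad, Thu-PM→Haddad, Fri-AM→Wu, Fri-PM→Ghosh.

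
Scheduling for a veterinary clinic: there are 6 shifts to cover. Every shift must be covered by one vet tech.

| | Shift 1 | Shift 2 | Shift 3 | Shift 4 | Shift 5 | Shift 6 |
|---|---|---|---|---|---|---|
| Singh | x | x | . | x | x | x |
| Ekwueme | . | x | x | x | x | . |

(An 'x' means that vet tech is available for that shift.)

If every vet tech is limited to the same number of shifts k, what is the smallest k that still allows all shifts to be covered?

With 2 vet techs and 6 worker-slots to fill, someone must work at least ⌈6/2⌉ = 3 shifts, so k ≥ 3.
k = 3 works: Shift 1→Singh, Shift 2→Singh, Shift 3→Ekwueme, Shift 4→Ekwueme, Shift 5→Ekwueme, Shift 6→Singh.
Loads: Singh 3, Ekwueme 3 — all ≤ 3.

3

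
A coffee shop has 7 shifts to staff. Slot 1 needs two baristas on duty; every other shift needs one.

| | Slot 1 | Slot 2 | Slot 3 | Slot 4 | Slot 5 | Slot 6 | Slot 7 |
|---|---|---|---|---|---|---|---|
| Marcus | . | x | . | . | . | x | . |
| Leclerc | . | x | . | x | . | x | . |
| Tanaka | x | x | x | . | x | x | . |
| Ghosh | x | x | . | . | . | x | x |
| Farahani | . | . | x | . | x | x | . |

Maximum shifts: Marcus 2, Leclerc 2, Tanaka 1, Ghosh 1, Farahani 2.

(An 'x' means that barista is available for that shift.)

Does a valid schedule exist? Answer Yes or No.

No

Total capacity is 8 and 8 slots are needed, so capacity alone doesn't rule it out.
Shifts {Slot 1, Slot 7} need 3 worker-slots in total, but the baristas available for any of those shifts (Tanaka and Ghosh) can supply at most 2 among them. So no valid schedule exists.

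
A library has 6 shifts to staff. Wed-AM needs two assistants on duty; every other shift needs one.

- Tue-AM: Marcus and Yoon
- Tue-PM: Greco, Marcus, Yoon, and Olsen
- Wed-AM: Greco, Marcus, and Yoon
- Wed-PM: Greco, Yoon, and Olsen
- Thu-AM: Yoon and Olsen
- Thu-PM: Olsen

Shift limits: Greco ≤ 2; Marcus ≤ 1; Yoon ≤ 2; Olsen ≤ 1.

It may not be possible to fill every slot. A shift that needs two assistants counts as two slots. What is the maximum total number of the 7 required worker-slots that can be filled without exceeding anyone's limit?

6

Total capacity across all assistants is 2+1+2+1 = 6, and 7 slots are needed, so at most 6 can be filled.
An assignment achieving 6: Tue-AM→Marcus, Wed-AM→Greco+Yoon, Wed-PM→Greco, Thu-AM→Yoon, Thu-PM→Olsen.
Loads: Greco 2/2, Marcus 1/1, Yoon 2/2, Olsen 1/1.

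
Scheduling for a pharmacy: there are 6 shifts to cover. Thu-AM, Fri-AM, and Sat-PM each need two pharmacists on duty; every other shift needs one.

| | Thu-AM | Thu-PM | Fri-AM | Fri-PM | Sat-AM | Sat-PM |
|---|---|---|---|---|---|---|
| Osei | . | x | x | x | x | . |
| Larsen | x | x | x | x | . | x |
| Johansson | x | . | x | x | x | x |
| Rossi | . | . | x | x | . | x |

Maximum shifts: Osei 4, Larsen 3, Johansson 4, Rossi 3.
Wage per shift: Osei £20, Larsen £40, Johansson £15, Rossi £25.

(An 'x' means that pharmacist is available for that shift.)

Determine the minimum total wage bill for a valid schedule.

Thu-AM can only be covered by Larsen and Johansson, so that assignment is forced.
Picking the cheapest available pharmacist for each shift independently would cost £180, but that ignores the shift limits.
An optimal schedule: Thu-AM→Johansson+Larsen, Thu-PM→Osei, Fri-AM→Johansson+Osei, Fri-PM→Osei, Sat-AM→Johansson, Sat-PM→Johansson+Rossi.
Total: 15 + 40 + 20 + 15 + 20 + 20 + 15 + 15 + 25 = £185.

£185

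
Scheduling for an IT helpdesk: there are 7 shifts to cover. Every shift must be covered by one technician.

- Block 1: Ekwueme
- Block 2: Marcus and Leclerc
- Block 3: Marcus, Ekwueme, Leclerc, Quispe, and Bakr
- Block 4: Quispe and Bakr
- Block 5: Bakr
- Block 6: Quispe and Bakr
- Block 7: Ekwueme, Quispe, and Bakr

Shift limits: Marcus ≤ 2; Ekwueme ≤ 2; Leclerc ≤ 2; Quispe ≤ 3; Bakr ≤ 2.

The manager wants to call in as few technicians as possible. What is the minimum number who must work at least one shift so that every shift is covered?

7 slots to fill and no one can take more than 3, so at least ⌈7/3⌉ = 3 technicians are needed.
No set of 3 technicians can cover every shift (each such set leaves at least one shift with no one available or exceeds a cap).
Marcus, Ekwueme, Quispe, and Bakr alone can cover everything: Block 1→Ekwueme, Block 2→Marcus, Block 3→Marcus, Block 4→Quispe, Block 5→Bakr, Block 6→Quispe, Block 7→Ekwueme.

4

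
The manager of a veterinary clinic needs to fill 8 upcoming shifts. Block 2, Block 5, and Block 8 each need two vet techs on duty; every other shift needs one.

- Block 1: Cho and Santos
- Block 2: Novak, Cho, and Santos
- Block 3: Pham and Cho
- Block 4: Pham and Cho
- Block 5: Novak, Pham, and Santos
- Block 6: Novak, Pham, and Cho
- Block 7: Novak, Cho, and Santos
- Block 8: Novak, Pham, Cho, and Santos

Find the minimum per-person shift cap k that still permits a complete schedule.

3

With 4 vet techs and 11 worker-slots to fill, someone must work at least ⌈11/4⌉ = 3 shifts, so k ≥ 3.
k = 3 works: Block 1→Cho, Block 2→Novak+Cho, Block 3→Pham, Block 4→Pham, Block 5→Novak+Pham, Block 6→Novak, Block 7→Santos, Block 8→Cho+Santos.
Loads: Novak 3, Pham 3, Cho 3, Santos 2 — all ≤ 3.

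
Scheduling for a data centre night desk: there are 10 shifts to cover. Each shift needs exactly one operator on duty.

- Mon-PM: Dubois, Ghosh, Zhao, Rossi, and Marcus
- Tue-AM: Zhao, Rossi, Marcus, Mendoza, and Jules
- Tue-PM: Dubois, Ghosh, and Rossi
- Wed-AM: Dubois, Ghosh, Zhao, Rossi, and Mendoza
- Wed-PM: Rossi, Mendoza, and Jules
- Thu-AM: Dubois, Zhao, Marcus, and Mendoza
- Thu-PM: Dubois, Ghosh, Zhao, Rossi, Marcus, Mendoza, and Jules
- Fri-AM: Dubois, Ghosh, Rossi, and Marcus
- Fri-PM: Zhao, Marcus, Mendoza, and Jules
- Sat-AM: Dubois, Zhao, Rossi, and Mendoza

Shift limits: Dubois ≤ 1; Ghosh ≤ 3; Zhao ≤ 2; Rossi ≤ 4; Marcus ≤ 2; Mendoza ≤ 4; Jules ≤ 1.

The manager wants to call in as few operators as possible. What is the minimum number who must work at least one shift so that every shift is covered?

10 slots to fill and no one can take more than 4, so at least ⌈10/4⌉ = 3 operators are needed.
Ghosh, Rossi, and Mendoza alone can cover everything: Mon-PM→Ghosh, Tue-AM→Rossi, Tue-PM→Ghosh, Wed-AM→Rossi, Wed-PM→Rossi, Thu-AM→Mendoza, Thu-PM→Mendoza, Fri-AM→Ghosh, Fri-PM→Mendoza, Sat-AM→Rossi.

3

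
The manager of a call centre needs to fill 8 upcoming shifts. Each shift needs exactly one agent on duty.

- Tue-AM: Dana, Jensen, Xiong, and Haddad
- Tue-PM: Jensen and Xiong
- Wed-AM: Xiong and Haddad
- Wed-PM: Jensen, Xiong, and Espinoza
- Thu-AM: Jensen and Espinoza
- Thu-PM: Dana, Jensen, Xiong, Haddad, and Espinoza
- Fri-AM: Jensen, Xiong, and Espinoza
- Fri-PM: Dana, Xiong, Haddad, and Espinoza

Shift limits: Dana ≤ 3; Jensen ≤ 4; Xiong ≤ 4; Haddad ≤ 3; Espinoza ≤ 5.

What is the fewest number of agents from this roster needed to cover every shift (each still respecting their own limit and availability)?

2

8 slots to fill and no one can take more than 5, so at least ⌈8/5⌉ = 2 agents are needed.
Jensen and Xiong alone can cover everything: Tue-AM→Jensen, Tue-PM→Jensen, Wed-AM→Xiong, Wed-PM→Jensen, Thu-AM→Jensen, Thu-PM→Xiong, Fri-AM→Xiong, Fri-PM→Xiong.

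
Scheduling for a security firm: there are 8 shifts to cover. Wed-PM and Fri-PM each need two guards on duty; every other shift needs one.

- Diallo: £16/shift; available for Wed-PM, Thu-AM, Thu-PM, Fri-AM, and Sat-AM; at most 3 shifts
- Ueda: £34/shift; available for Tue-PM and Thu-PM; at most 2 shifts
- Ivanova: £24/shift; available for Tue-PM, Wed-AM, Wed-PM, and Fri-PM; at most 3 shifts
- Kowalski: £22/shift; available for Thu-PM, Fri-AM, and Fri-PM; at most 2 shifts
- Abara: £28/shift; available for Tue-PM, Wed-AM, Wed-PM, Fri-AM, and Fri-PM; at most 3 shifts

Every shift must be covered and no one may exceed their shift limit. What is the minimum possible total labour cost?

Thu-AM can only be covered by Diallo, so that assignment is forced.
Sat-AM can only be covered by Diallo, so that assignment is forced.
Picking the cheapest available guard for each shift independently would cost £198, but that ignores the shift limits.
An optimal schedule: Tue-PM→Ivanova, Wed-AM→Ivanova, Wed-PM→Diallo+Ivanova, Thu-AM→Diallo, Thu-PM→Kowalski, Fri-AM→Abara, Fri-PM→Kowalski+Abara, Sat-AM→Diallo.
Total: 24 + 24 + 16 + 24 + 16 + 22 + 28 + 22 + 28 + 16 = £220.

£220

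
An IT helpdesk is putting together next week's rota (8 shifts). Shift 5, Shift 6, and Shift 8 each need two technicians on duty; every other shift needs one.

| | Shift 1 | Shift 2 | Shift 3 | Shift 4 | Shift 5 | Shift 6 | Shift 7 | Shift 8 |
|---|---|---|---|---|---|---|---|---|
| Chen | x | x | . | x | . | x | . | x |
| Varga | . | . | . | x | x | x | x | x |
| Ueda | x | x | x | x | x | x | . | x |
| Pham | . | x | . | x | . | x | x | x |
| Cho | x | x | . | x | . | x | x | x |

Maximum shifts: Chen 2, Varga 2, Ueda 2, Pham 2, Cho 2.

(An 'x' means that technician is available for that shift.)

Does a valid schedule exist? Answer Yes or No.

No

Total capacity is 2+2+2+2+2 = 10 but 11 worker-slots are needed — infeasible.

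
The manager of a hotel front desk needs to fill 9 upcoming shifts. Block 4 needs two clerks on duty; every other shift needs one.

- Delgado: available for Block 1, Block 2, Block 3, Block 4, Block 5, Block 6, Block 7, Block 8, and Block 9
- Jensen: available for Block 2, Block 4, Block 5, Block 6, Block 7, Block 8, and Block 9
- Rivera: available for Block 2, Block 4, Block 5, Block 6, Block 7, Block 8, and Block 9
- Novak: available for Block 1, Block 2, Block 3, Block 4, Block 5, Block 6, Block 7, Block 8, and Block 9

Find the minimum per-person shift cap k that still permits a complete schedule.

3

With 4 clerks and 10 worker-slots to fill, someone must work at least ⌈10/4⌉ = 3 shifts, so k ≥ 3.
k = 3 works: Block 1→Delgado, Block 2→Delgado, Block 3→Delgado, Block 4→Rivera+Novak, Block 5→Jensen, Block 6→Jensen, Block 7→Jensen, Block 8→Rivera, Block 9→Rivera.
Loads: Delgado 3, Jensen 3, Rivera 3, Novak 1 — all ≤ 3.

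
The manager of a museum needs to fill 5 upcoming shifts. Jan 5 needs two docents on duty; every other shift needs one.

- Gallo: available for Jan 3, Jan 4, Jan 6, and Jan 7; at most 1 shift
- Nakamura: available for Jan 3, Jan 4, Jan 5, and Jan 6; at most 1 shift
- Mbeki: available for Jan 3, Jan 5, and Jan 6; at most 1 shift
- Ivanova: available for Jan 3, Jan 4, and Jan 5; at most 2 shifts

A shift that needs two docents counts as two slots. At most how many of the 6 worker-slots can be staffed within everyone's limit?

Total capacity across all docents is 1+1+1+2 = 5, and 6 slots are needed, so at most 5 can be filled.
An assignment achieving 5: Jan 3→Ivanova, Jan 4→Nakamura, Jan 5→Mbeki+Ivanova, Jan 7→Gallo.
Loads: Gallo 1/1, Nakamura 1/1, Mbeki 1/1, Ivanova 2/2.

5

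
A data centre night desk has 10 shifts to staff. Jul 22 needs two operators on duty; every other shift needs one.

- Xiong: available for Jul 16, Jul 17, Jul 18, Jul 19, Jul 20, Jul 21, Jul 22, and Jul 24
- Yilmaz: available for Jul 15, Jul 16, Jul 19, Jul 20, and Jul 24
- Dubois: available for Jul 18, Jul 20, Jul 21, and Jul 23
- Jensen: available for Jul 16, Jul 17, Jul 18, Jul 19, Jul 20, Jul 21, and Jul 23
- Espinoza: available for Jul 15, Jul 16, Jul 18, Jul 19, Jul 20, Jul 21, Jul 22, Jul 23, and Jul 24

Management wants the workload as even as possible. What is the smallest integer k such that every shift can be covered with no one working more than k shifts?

With 5 operators and 11 worker-slots to fill, someone must work at least ⌈11/5⌉ = 3 shifts, so k ≥ 3.
k = 3 works: Jul 15→Yilmaz, Jul 16→Yilmaz, Jul 17→Xiong, Jul 18→Dubois, Jul 19→Yilmaz, Jul 20→Jensen, Jul 21→Dubois, Jul 22→Xiong+Espinoza, Jul 23→Dubois, Jul 24→Xiong.
Loads: Xiong 3, Yilmaz 3, Dubois 3, Jensen 1, Espinoza 1 — all ≤ 3.

3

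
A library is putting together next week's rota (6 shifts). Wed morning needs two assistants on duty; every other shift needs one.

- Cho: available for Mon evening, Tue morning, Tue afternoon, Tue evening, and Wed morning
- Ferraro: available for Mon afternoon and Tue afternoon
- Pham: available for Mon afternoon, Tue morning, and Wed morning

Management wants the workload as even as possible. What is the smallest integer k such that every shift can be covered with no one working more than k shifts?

3

With 3 assistants and 7 worker-slots to fill, someone must work at least ⌈7/3⌉ = 3 shifts, so k ≥ 3.
k = 3 works: Mon afternoon→Ferraro, Mon evening→Cho, Tue morning→Pham, Tue afternoon→Ferraro, Tue evening→Cho, Wed morning→Cho+Pham.
Loads: Cho 3, Ferraro 2, Pham 2 — all ≤ 3.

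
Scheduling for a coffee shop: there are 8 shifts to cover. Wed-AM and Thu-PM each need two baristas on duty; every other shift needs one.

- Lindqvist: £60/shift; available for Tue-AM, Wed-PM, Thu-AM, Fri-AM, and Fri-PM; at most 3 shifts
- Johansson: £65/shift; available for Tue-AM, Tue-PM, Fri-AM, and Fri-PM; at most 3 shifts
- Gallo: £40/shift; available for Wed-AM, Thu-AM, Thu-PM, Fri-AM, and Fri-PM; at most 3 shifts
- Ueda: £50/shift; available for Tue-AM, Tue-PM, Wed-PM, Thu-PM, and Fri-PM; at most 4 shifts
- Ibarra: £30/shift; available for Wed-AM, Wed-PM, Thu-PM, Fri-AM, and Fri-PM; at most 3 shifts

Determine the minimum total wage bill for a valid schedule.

£410

Wed-AM can only be covered by Gallo and Ibarra, so that assignment is forced.
Picking the cheapest available barista for each shift independently would cost £370, but that ignores the shift limits.
An optimal schedule: Tue-AM→Ueda, Tue-PM→Ueda, Wed-AM→Ibarra+Gallo, Wed-PM→Ibarra, Thu-AM→Gallo, Thu-PM→Ibarra+Ueda, Fri-AM→Gallo, Fri-PM→Ueda.
Total: 50 + 50 + 30 + 40 + 30 + 40 + 30 + 50 + 40 + 50 = £410.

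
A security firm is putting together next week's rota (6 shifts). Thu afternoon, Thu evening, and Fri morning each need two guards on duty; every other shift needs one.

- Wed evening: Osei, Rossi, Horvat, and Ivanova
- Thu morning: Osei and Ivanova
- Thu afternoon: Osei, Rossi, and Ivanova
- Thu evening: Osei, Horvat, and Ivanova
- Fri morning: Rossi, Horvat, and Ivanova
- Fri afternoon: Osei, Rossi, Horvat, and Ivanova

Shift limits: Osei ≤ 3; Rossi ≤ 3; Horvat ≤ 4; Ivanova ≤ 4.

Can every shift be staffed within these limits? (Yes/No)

Yes

One valid schedule: Wed evening→Rossi, Thu morning→Osei, Thu afternoon→Osei+Rossi, Thu evening→Osei+Horvat, Fri morning→Rossi+Horvat, Fri afternoon→Horvat.
Loads: Osei 3/3, Rossi 3/3, Horvat 3/4, Ivanova 0/4 — all within limits.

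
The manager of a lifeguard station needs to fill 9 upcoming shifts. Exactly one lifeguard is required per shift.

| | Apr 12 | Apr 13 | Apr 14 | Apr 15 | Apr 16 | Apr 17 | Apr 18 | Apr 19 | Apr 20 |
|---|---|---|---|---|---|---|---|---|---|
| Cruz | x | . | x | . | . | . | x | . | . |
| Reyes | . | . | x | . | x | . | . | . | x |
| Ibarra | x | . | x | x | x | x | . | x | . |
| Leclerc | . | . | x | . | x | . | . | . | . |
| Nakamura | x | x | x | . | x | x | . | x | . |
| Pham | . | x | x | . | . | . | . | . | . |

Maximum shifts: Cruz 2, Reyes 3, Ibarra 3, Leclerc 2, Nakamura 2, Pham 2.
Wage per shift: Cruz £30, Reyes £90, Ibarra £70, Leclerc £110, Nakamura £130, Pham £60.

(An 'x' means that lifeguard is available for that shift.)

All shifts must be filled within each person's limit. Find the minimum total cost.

£570

Apr 15 can only be covered by Ibarra, so that assignment is forced.
Apr 18 can only be covered by Cruz, so that assignment is forced.
Apr 20 can only be covered by Reyes, so that assignment is forced.
Picking the cheapest available lifeguard for each shift independently would cost £520, but that ignores the shift limits.
An optimal schedule: Apr 12→Cruz, Apr 13→Pham, Apr 14→Pham, Apr 15→Ibarra, Apr 16→Reyes, Apr 17→Ibarra, Apr 18→Cruz, Apr 19→Ibarra, Apr 20→Reyes.
Total: 30 + 60 + 60 + 70 + 90 + 70 + 30 + 70 + 90 = £570.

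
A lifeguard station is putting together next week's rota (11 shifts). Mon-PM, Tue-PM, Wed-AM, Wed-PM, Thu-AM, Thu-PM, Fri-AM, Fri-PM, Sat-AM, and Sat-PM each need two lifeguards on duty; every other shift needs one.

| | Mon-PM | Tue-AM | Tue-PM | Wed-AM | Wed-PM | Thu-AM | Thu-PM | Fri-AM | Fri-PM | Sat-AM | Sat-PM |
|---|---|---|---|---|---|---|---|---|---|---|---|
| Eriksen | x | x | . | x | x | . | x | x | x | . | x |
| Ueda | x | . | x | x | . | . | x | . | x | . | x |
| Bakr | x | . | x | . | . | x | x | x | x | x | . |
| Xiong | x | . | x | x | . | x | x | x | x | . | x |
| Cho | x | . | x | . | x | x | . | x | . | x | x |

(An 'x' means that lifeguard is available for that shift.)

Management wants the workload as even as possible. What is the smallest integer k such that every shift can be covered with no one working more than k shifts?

With 5 lifeguards and 21 worker-slots to fill, someone must work at least ⌈21/5⌉ = 5 shifts, so k ≥ 5.
k = 5 works: Mon-PM→Xiong+Cho, Tue-AM→Eriksen, Tue-PM→Ueda+Bakr, Wed-AM→Eriksen+Ueda, Wed-PM→Eriksen+Cho, Thu-AM→Bakr+Xiong, Thu-PM→Eriksen+Ueda, Fri-AM→Eriksen+Bakr, Fri-PM→Ueda+Bakr, Sat-AM→Bakr+Cho, Sat-PM→Ueda+Xiong.
Loads: Eriksen 5, Ueda 5, Bakr 5, Xiong 3, Cho 3 — all ≤ 5.

5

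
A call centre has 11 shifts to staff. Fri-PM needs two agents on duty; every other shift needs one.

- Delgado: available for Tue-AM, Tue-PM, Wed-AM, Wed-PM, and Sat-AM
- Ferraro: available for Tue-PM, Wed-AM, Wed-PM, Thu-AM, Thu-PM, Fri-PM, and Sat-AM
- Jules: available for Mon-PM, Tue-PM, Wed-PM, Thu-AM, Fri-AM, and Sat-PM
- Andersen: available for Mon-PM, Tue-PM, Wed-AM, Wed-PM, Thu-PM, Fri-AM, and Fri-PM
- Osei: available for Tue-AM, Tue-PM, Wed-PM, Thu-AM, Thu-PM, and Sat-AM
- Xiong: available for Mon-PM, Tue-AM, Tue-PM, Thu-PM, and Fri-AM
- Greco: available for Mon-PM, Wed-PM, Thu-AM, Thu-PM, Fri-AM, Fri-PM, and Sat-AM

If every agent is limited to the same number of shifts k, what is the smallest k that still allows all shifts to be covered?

With 7 agents and 12 worker-slots to fill, someone must work at least ⌈12/7⌉ = 2 shifts, so k ≥ 2.
k = 2 works: Mon-PM→Jules, Tue-AM→Delgado, Tue-PM→Xiong, Wed-AM→Delgado, Wed-PM→Greco, Thu-AM→Ferraro, Thu-PM→Osei, Fri-AM→Andersen, Fri-PM→Ferraro+Andersen, Sat-AM→Osei, Sat-PM→Jules.
Loads: Delgado 2, Ferraro 2, Jules 2, Andersen 2, Osei 2, Xiong 1, Greco 1 — all ≤ 2.

2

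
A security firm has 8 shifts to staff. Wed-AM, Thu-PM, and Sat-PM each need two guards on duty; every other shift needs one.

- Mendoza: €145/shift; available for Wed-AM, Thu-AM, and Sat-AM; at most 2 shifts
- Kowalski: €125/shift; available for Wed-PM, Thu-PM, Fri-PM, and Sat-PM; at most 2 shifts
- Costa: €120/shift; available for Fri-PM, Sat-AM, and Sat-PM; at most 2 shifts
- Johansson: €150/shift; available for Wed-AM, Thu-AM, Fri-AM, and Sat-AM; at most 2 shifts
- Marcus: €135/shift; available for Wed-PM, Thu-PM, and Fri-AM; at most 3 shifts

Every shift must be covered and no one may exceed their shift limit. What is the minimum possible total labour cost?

Wed-AM can only be covered by Mendoza and Johansson, so that assignment is forced.
Thu-PM can only be covered by Kowalski and Marcus, so that assignment is forced.
Sat-PM can only be covered by Kowalski and Costa, so that assignment is forced.
Picking the cheapest available guard for each shift independently would cost €1445, but that ignores the shift limits.
An optimal schedule: Wed-AM→Mendoza+Johansson, Wed-PM→Marcus, Thu-AM→Mendoza, Thu-PM→Kowalski+Marcus, Fri-AM→Marcus, Fri-PM→Costa, Sat-AM→Johansson, Sat-PM→Kowalski+Costa.
Total: 145 + 150 + 135 + 145 + 125 + 135 + 135 + 120 + 150 + 125 + 120 = €1485.

€1485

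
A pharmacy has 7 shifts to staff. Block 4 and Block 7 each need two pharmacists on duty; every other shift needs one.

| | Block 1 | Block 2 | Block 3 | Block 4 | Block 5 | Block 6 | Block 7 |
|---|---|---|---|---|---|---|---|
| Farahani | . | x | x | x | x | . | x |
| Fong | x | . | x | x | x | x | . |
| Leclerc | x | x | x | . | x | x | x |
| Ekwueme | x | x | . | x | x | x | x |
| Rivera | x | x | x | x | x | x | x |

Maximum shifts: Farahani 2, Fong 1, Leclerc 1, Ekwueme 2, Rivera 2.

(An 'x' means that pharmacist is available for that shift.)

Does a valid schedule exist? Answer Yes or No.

No

Total capacity is 2+1+1+2+2 = 8 but 9 worker-slots are needed — infeasible.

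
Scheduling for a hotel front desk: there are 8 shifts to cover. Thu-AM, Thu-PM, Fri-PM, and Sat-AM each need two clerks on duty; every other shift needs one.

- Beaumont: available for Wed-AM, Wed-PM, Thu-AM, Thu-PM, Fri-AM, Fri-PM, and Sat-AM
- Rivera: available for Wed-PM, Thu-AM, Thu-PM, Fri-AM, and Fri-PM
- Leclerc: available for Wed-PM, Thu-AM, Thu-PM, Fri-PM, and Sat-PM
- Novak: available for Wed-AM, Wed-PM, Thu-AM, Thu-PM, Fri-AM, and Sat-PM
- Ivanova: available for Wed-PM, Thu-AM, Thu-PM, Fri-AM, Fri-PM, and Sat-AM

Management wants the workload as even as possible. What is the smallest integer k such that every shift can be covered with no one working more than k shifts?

3

With 5 clerks and 12 worker-slots to fill, someone must work at least ⌈12/5⌉ = 3 shifts, so k ≥ 3.
k = 3 works: Wed-AM→Beaumont, Wed-PM→Rivera, Thu-AM→Rivera+Leclerc, Thu-PM→Novak+Ivanova, Fri-AM→Beaumont, Fri-PM→Rivera+Leclerc, Sat-AM→Beaumont+Ivanova, Sat-PM→Leclerc.
Loads: Beaumont 3, Rivera 3, Leclerc 3, Novak 1, Ivanova 2 — all ≤ 3.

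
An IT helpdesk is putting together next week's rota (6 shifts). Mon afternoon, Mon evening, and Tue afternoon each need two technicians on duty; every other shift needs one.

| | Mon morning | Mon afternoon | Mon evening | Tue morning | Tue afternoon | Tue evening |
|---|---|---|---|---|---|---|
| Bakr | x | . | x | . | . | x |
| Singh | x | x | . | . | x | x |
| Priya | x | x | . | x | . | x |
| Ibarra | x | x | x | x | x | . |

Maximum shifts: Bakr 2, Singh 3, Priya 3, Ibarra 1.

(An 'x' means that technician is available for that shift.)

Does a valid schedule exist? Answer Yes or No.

Total capacity is 9 and 9 slots are needed, so capacity alone doesn't rule it out.
Shifts {Mon evening, Tue afternoon} need 4 worker-slots in total, but the technicians available for any of those shifts (Bakr, Singh, and Ibarra) can supply at most 3 among them. So no valid schedule exists.

No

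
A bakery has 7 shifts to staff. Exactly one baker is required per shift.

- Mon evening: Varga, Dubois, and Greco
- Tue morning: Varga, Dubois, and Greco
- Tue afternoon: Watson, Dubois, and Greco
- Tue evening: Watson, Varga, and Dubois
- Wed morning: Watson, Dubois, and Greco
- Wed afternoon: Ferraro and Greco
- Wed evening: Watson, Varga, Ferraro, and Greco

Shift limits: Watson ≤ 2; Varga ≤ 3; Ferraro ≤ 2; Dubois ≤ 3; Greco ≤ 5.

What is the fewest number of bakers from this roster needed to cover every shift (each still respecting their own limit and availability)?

2

7 slots to fill and no one can take more than 5, so at least ⌈7/5⌉ = 2 bakers are needed.
Watson and Greco alone can cover everything: Mon evening→Greco, Tue morning→Greco, Tue afternoon→Watson, Tue evening→Watson, Wed morning→Greco, Wed afternoon→Greco, Wed evening→Greco.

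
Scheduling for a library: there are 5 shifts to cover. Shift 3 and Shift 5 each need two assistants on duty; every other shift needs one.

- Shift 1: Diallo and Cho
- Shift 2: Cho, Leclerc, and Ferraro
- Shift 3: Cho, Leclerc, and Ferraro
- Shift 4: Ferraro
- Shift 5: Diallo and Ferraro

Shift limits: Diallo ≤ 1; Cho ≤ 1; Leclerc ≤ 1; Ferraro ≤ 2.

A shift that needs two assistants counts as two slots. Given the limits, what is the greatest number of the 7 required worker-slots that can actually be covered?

Total capacity across all assistants is 1+1+1+2 = 5, and 7 slots are needed, so at most 5 can be filled.
An assignment achieving 5: Shift 1→Diallo, Shift 2→Cho, Shift 3→Leclerc, Shift 4→Ferraro, Shift 5→Ferraro.
Loads: Diallo 1/1, Cho 1/1, Leclerc 1/1, Ferraro 2/2.

5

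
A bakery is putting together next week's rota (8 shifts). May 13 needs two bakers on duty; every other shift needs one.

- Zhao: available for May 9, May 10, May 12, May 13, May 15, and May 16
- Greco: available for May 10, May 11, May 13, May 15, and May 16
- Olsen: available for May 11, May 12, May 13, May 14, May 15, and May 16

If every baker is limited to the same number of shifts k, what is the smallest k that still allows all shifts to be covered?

3

With 3 bakers and 9 worker-slots to fill, someone must work at least ⌈9/3⌉ = 3 shifts, so k ≥ 3.
k = 3 works: May 9→Zhao, May 10→Zhao, May 11→Greco, May 12→Zhao, May 13→Greco+Olsen, May 14→Olsen, May 15→Greco, May 16→Olsen.
Loads: Zhao 3, Greco 3, Olsen 3 — all ≤ 3.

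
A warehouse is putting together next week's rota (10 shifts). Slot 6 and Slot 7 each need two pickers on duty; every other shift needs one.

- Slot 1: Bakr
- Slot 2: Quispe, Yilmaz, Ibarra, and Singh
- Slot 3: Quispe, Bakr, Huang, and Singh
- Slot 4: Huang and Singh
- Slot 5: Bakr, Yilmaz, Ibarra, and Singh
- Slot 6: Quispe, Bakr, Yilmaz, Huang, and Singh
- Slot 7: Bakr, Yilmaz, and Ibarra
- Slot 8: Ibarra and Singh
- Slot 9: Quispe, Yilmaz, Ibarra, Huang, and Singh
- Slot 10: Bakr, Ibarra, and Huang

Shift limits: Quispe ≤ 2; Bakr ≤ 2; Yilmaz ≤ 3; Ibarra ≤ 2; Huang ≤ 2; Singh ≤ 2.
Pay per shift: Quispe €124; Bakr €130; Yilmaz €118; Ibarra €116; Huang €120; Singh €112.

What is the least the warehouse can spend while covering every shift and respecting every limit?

€1428

Slot 1 can only be covered by Bakr, so that assignment is forced.
Picking the cheapest available picker for each shift independently would cost €1382, but that ignores the shift limits.
An optimal schedule: Slot 1→Bakr, Slot 2→Yilmaz, Slot 3→Huang, Slot 4→Singh, Slot 5→Yilmaz, Slot 6→Huang+Quispe, Slot 7→Ibarra+Yilmaz, Slot 8→Singh, Slot 9→Quispe, Slot 10→Ibarra.
Total: 130 + 118 + 120 + 112 + 118 + 120 + 124 + 116 + 118 + 112 + 124 + 116 = €1428.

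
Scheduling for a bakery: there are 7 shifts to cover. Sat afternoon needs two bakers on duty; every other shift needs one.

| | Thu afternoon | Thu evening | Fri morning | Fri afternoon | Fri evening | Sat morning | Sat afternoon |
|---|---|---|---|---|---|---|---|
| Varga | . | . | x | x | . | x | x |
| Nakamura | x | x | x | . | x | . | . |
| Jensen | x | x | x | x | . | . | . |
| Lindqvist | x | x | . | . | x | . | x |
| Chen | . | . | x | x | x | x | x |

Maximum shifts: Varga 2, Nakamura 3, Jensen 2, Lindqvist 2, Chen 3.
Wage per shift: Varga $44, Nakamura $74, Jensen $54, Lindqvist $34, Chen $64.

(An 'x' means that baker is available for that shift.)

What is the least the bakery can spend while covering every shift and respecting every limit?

$392

Picking the cheapest available baker for each shift independently would cost $312, but that ignores the shift limits.
An optimal schedule: Thu afternoon→Lindqvist, Thu evening→Lindqvist, Fri morning→Jensen, Fri afternoon→Jensen, Fri evening→Chen, Sat morning→Varga, Sat afternoon→Varga+Chen.
Total: 34 + 34 + 54 + 54 + 64 + 44 + 44 + 64 = $392.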